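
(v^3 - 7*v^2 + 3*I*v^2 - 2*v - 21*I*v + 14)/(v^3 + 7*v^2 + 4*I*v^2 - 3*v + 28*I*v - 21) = (v^2 + v*(-7 + 2*I) - 14*I)/(v^2 + v*(7 + 3*I) + 21*I)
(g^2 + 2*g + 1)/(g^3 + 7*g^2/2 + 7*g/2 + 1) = 2*(g + 1)/(2*g^2 + 5*g + 2)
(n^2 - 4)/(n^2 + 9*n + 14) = (n - 2)/(n + 7)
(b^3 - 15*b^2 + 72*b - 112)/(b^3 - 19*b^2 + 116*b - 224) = (b - 4)/(b - 8)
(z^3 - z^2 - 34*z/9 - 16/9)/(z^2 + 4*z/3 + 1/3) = (9*z^2 - 18*z - 16)/(3*(3*z + 1))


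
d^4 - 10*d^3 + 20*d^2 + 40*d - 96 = (d - 6)*(d - 4)*(d - 2)*(d + 2)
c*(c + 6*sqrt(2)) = c^2 + 6*sqrt(2)*c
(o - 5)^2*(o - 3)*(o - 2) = o^4 - 15*o^3 + 81*o^2 - 185*o + 150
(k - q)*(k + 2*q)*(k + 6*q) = k^3 + 7*k^2*q + 4*k*q^2 - 12*q^3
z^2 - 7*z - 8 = (z - 8)*(z + 1)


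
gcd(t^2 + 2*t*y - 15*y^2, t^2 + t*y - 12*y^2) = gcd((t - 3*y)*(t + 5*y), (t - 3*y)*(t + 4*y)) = -t + 3*y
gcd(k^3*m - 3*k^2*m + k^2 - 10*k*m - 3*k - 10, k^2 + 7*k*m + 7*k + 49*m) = 1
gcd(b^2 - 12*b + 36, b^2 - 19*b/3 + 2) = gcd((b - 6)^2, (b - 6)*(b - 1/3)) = b - 6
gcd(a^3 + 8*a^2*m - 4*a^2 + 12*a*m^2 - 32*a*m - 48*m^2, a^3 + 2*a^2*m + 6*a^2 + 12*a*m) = a + 2*m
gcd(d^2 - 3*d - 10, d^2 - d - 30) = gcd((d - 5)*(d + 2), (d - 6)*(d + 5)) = 1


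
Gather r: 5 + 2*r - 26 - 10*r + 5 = -8*r - 16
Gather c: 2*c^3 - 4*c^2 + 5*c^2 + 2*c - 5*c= 2*c^3 + c^2 - 3*c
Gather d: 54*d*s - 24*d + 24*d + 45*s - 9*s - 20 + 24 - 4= 54*d*s + 36*s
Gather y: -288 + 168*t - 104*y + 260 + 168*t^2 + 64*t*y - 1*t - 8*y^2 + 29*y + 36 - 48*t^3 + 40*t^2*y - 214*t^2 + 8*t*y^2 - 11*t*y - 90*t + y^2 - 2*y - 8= -48*t^3 - 46*t^2 + 77*t + y^2*(8*t - 7) + y*(40*t^2 + 53*t - 77)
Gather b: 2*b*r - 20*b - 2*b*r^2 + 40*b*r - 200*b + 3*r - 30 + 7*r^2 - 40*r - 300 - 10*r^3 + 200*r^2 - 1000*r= b*(-2*r^2 + 42*r - 220) - 10*r^3 + 207*r^2 - 1037*r - 330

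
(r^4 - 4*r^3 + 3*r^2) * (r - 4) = r^5 - 8*r^4 + 19*r^3 - 12*r^2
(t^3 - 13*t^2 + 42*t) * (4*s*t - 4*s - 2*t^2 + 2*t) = 4*s*t^4 - 56*s*t^3 + 220*s*t^2 - 168*s*t - 2*t^5 + 28*t^4 - 110*t^3 + 84*t^2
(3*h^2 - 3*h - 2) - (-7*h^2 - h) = 10*h^2 - 2*h - 2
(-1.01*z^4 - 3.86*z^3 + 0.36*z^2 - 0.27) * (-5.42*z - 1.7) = 5.4742*z^5 + 22.6382*z^4 + 4.6108*z^3 - 0.612*z^2 + 1.4634*z + 0.459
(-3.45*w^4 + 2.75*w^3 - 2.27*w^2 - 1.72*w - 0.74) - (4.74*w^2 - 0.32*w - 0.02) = -3.45*w^4 + 2.75*w^3 - 7.01*w^2 - 1.4*w - 0.72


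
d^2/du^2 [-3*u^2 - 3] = -6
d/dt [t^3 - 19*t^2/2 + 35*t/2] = 3*t^2 - 19*t + 35/2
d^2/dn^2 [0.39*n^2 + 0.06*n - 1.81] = 0.780000000000000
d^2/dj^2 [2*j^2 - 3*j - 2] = 4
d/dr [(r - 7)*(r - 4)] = 2*r - 11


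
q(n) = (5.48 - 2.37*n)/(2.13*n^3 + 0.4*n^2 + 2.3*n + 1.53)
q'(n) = (5.48 - 2.37*n)*(-6.39*n^2 - 0.8*n - 2.3)/(2.13*n^3 + 0.4*n^2 + 2.3*n + 1.53)^2 - 2.37/(2.13*n^3 + 0.4*n^2 + 2.3*n + 1.53) = (10.0962*n^3 - 34.0692*n^2 - 4.384*n - 16.2301)/(4.5369*n^6 + 1.704*n^5 + 9.958*n^4 + 8.3578*n^3 + 6.514*n^2 + 7.038*n + 2.3409)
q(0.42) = 1.65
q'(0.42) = -3.14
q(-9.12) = -0.02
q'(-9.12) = -0.00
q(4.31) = -0.02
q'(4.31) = 0.00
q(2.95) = -0.02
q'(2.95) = -0.02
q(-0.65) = -18.43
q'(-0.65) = -210.49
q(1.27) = 0.26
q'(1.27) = -0.63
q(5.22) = -0.02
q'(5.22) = 0.00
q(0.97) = 0.52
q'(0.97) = -1.17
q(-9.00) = -0.02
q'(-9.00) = -0.00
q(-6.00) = -0.04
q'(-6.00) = -0.02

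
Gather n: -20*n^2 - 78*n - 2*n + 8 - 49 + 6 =-20*n^2 - 80*n - 35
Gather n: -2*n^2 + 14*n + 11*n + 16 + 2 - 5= -2*n^2 + 25*n + 13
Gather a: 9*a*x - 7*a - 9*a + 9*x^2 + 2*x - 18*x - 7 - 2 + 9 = a*(9*x - 16) + 9*x^2 - 16*x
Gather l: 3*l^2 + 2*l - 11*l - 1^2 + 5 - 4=3*l^2 - 9*l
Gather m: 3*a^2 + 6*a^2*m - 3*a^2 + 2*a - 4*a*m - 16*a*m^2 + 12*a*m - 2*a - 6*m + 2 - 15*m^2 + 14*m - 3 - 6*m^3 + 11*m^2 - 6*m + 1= -6*m^3 + m^2*(-16*a - 4) + m*(6*a^2 + 8*a + 2)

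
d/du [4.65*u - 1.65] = 4.65000000000000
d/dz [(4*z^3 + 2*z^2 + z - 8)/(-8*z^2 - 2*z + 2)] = (-16*z^4 - 8*z^3 + 14*z^2 - 60*z - 7)/(2*(16*z^4 + 8*z^3 - 7*z^2 - 2*z + 1))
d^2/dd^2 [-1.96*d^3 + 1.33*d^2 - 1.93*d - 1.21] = 2.66 - 11.76*d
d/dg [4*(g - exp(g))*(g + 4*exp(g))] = 12*g*exp(g) + 8*g - 32*exp(2*g) + 12*exp(g)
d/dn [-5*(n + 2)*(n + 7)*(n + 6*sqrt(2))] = -15*n^2 - 90*n - 60*sqrt(2)*n - 270*sqrt(2) - 70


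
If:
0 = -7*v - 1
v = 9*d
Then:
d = -1/63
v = -1/7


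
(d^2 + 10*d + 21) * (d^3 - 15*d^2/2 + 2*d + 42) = d^5 + 5*d^4/2 - 52*d^3 - 191*d^2/2 + 462*d + 882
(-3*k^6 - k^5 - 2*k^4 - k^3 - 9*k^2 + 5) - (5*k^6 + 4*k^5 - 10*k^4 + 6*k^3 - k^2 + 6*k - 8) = -8*k^6 - 5*k^5 + 8*k^4 - 7*k^3 - 8*k^2 - 6*k + 13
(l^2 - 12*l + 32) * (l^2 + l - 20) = l^4 - 11*l^3 + 272*l - 640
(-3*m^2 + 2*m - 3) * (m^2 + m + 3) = -3*m^4 - m^3 - 10*m^2 + 3*m - 9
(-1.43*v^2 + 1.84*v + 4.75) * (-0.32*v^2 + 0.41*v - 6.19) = 0.4576*v^4 - 1.1751*v^3 + 8.0861*v^2 - 9.4421*v - 29.4025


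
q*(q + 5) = q^2 + 5*q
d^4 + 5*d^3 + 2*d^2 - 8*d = d*(d - 1)*(d + 2)*(d + 4)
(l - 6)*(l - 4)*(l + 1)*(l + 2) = l^4 - 7*l^3 - 4*l^2 + 52*l + 48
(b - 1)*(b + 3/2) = b^2 + b/2 - 3/2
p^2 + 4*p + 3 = (p + 1)*(p + 3)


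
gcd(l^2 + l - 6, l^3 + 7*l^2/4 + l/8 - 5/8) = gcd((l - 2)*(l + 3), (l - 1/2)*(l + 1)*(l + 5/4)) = 1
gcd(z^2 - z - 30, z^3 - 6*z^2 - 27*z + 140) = z + 5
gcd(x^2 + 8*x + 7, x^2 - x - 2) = x + 1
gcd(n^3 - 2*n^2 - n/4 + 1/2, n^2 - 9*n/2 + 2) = n - 1/2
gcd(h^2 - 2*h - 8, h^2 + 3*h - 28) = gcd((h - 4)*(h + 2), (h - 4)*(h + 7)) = h - 4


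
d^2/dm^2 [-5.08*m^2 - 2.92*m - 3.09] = -10.1600000000000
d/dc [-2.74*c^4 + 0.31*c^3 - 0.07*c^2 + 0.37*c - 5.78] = -10.96*c^3 + 0.93*c^2 - 0.14*c + 0.37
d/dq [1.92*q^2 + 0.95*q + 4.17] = 3.84*q + 0.95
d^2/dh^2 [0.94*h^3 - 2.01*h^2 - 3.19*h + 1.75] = 5.64*h - 4.02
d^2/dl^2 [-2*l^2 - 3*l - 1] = -4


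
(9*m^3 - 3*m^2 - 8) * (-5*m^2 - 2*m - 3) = -45*m^5 - 3*m^4 - 21*m^3 + 49*m^2 + 16*m + 24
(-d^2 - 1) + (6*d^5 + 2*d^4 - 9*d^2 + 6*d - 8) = 6*d^5 + 2*d^4 - 10*d^2 + 6*d - 9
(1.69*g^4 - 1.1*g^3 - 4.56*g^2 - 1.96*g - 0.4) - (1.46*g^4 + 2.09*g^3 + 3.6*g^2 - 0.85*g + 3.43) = 0.23*g^4 - 3.19*g^3 - 8.16*g^2 - 1.11*g - 3.83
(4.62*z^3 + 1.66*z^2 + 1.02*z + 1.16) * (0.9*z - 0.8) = 4.158*z^4 - 2.202*z^3 - 0.41*z^2 + 0.228*z - 0.928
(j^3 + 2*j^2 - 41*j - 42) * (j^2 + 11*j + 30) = j^5 + 13*j^4 + 11*j^3 - 433*j^2 - 1692*j - 1260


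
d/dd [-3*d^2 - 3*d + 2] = -6*d - 3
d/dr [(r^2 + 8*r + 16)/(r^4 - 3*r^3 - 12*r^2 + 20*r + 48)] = (-2*r^4 - 17*r^3 + 18*r^2 + 224*r + 32)/(r^7 - 8*r^6 + r^5 + 110*r^4 - 100*r^3 - 568*r^2 + 384*r + 1152)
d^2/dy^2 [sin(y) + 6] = -sin(y)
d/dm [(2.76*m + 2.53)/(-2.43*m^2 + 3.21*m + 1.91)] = (6.7068*m^2 + 12.2958*m - 2.8497)/(5.9049*m^4 - 15.6006*m^3 + 1.0215*m^2 + 12.2622*m + 3.6481)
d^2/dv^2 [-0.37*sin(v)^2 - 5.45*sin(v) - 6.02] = 5.45*sin(v) - 0.74*cos(2*v)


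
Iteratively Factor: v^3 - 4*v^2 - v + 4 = (v - 1)*(v^2 - 3*v - 4) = (v - 1)*(v + 1)*(v - 4)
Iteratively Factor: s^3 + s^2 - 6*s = (s)*(s^2 + s - 6) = s*(s + 3)*(s - 2)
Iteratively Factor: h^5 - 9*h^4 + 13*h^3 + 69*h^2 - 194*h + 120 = (h - 5)*(h^4 - 4*h^3 - 7*h^2 + 34*h - 24) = (h - 5)*(h - 4)*(h^3 - 7*h + 6) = (h - 5)*(h - 4)*(h + 3)*(h^2 - 3*h + 2) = (h - 5)*(h - 4)*(h - 2)*(h + 3)*(h - 1)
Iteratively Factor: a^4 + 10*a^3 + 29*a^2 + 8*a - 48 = (a + 3)*(a^3 + 7*a^2 + 8*a - 16) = (a - 1)*(a + 3)*(a^2 + 8*a + 16) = (a - 1)*(a + 3)*(a + 4)*(a + 4)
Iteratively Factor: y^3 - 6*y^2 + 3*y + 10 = (y - 5)*(y^2 - y - 2) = (y - 5)*(y - 2)*(y + 1)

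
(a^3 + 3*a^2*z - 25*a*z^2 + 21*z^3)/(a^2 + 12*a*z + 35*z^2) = (a^2 - 4*a*z + 3*z^2)/(a + 5*z)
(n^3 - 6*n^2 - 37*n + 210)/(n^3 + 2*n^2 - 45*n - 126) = (n - 5)/(n + 3)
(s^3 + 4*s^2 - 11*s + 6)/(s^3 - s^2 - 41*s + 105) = (s^3 + 4*s^2 - 11*s + 6)/(s^3 - s^2 - 41*s + 105)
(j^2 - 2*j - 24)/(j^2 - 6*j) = (j + 4)/j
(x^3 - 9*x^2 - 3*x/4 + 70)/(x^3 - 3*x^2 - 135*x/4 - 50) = (2*x - 7)/(2*x + 5)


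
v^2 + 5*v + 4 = (v + 1)*(v + 4)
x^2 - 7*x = x*(x - 7)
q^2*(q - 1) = q^3 - q^2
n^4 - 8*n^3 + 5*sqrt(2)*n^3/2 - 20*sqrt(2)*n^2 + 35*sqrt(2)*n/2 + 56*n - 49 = (n - 7)*(n - 1)*(n - sqrt(2))*(n + 7*sqrt(2)/2)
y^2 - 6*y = y*(y - 6)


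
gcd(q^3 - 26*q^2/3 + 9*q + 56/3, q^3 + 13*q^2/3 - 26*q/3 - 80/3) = q - 8/3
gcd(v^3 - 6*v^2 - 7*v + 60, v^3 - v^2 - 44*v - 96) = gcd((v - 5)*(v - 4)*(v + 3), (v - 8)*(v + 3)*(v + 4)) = v + 3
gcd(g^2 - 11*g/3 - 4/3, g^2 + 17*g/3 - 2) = 1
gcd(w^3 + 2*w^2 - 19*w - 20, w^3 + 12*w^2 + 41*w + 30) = w^2 + 6*w + 5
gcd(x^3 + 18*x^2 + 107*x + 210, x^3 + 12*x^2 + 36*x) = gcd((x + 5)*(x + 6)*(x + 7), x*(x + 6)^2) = x + 6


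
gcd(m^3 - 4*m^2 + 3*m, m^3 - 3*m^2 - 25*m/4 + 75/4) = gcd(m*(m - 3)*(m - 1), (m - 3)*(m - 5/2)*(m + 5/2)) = m - 3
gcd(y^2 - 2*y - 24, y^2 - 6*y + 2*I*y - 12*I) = y - 6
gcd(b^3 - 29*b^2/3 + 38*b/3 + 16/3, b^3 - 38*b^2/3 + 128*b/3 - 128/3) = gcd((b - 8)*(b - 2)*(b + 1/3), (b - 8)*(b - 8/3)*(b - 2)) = b^2 - 10*b + 16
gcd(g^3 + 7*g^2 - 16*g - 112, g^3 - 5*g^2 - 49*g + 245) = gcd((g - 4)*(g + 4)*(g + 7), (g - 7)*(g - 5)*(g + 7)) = g + 7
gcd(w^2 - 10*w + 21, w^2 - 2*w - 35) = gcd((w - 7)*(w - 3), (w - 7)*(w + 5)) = w - 7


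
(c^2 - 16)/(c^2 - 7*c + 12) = (c + 4)/(c - 3)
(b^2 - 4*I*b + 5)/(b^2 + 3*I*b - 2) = (b - 5*I)/(b + 2*I)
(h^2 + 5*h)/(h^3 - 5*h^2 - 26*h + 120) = h/(h^2 - 10*h + 24)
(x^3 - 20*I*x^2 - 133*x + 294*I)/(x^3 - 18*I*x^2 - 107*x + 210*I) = (x - 7*I)/(x - 5*I)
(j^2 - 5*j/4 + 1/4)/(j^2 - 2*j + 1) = (j - 1/4)/(j - 1)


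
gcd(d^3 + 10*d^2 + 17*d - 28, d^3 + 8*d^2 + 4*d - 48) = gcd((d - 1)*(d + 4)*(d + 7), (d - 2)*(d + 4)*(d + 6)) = d + 4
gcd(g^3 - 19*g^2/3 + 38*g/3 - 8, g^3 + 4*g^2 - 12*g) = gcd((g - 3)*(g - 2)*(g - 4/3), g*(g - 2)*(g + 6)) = g - 2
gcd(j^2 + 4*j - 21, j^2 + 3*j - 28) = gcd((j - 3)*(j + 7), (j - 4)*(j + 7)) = j + 7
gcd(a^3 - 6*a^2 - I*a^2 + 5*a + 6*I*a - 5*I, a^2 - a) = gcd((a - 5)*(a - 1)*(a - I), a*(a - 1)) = a - 1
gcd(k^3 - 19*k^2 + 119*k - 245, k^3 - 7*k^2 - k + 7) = k - 7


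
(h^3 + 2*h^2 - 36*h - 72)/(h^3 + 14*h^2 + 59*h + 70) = (h^2 - 36)/(h^2 + 12*h + 35)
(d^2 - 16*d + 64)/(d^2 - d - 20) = (-d^2 + 16*d - 64)/(-d^2 + d + 20)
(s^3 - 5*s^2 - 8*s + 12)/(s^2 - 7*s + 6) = s + 2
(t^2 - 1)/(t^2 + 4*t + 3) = (t - 1)/(t + 3)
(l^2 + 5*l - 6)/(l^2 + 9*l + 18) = (l - 1)/(l + 3)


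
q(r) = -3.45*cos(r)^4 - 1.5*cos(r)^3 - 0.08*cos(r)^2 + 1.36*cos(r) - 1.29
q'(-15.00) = 3.21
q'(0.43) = 5.36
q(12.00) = -2.85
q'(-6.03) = 3.89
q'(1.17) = 0.19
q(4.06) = -2.28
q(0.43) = -3.60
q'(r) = 13.8*sin(r)*cos(r)^3 + 4.5*sin(r)*cos(r)^2 + 0.16*sin(r)*cos(r) - 1.36*sin(r)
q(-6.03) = -4.44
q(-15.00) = -2.86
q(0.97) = -1.17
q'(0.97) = 2.20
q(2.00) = -1.87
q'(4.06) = 2.29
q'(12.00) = -5.51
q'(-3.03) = 1.18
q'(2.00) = -1.49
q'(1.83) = -1.29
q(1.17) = -0.94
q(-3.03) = -4.61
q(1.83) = -1.63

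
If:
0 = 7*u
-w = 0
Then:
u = 0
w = 0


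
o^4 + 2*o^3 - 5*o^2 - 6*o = o*(o - 2)*(o + 1)*(o + 3)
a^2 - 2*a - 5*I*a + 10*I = (a - 2)*(a - 5*I)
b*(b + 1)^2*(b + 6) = b^4 + 8*b^3 + 13*b^2 + 6*b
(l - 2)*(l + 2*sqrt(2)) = l^2 - 2*l + 2*sqrt(2)*l - 4*sqrt(2)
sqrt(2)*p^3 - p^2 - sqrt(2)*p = p*(p - sqrt(2))*(sqrt(2)*p + 1)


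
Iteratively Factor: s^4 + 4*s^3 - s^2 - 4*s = (s + 4)*(s^3 - s) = s*(s + 4)*(s^2 - 1) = s*(s - 1)*(s + 4)*(s + 1)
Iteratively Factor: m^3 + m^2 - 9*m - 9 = (m + 1)*(m^2 - 9) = (m - 3)*(m + 1)*(m + 3)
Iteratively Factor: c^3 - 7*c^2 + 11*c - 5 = (c - 5)*(c^2 - 2*c + 1) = (c - 5)*(c - 1)*(c - 1)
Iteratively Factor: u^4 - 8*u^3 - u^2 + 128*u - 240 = (u - 5)*(u^3 - 3*u^2 - 16*u + 48) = (u - 5)*(u + 4)*(u^2 - 7*u + 12) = (u - 5)*(u - 3)*(u + 4)*(u - 4)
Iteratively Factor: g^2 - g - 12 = (g + 3)*(g - 4)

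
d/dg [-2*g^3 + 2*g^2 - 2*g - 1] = -6*g^2 + 4*g - 2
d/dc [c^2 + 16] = 2*c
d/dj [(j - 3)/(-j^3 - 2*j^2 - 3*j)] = (-j*(j^2 + 2*j + 3) + (j - 3)*(3*j^2 + 4*j + 3))/(j^2*(j^2 + 2*j + 3)^2)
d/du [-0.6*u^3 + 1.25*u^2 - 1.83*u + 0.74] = -1.8*u^2 + 2.5*u - 1.83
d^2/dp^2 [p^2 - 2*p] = 2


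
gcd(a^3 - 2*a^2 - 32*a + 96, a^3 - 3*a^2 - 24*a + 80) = a^2 - 8*a + 16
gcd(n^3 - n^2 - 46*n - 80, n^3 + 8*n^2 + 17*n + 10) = n^2 + 7*n + 10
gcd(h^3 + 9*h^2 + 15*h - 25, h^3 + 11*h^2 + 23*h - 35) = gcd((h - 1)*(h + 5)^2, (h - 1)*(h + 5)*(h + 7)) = h^2 + 4*h - 5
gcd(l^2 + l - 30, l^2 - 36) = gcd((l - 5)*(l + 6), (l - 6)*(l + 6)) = l + 6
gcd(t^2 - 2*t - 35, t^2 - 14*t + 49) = t - 7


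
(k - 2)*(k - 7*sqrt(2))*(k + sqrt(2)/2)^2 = k^4 - 6*sqrt(2)*k^3 - 2*k^3 - 27*k^2/2 + 12*sqrt(2)*k^2 - 7*sqrt(2)*k/2 + 27*k + 7*sqrt(2)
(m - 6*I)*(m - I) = m^2 - 7*I*m - 6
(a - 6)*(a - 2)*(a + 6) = a^3 - 2*a^2 - 36*a + 72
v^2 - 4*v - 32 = (v - 8)*(v + 4)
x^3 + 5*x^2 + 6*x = x*(x + 2)*(x + 3)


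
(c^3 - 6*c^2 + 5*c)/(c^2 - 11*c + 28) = c*(c^2 - 6*c + 5)/(c^2 - 11*c + 28)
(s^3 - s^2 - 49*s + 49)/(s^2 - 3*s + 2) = (s^2 - 49)/(s - 2)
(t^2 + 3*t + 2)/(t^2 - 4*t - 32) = (t^2 + 3*t + 2)/(t^2 - 4*t - 32)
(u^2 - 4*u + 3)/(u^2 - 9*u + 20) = (u^2 - 4*u + 3)/(u^2 - 9*u + 20)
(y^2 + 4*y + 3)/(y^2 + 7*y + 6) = (y + 3)/(y + 6)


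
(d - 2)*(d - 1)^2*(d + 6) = d^4 + 2*d^3 - 19*d^2 + 28*d - 12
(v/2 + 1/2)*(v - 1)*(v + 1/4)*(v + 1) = v^4/2 + 5*v^3/8 - 3*v^2/8 - 5*v/8 - 1/8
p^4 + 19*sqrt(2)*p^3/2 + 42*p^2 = p^2*(p + 7*sqrt(2)/2)*(p + 6*sqrt(2))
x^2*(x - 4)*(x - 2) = x^4 - 6*x^3 + 8*x^2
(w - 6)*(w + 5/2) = w^2 - 7*w/2 - 15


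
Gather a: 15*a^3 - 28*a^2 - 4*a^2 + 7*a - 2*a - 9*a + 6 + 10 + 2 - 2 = 15*a^3 - 32*a^2 - 4*a + 16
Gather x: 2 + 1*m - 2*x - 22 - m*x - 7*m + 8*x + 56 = -6*m + x*(6 - m) + 36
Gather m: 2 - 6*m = 2 - 6*m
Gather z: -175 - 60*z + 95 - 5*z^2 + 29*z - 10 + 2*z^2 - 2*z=-3*z^2 - 33*z - 90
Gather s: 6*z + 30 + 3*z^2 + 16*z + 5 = 3*z^2 + 22*z + 35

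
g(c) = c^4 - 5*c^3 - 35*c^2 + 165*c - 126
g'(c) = 4*c^3 - 15*c^2 - 70*c + 165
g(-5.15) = -517.64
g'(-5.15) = -418.70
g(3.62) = -52.82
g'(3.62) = -95.21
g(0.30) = -79.78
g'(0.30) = 142.76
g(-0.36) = -189.69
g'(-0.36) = 188.07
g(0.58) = -42.94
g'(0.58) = 120.13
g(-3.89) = -774.17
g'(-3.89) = -25.14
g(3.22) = -17.02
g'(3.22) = -82.38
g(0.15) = -102.05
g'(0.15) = 154.18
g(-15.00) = 57024.00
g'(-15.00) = -15660.00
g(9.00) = 1440.00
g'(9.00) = 1236.00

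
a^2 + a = a*(a + 1)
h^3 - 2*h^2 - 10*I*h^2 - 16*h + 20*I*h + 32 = (h - 2)*(h - 8*I)*(h - 2*I)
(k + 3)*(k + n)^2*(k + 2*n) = k^4 + 4*k^3*n + 3*k^3 + 5*k^2*n^2 + 12*k^2*n + 2*k*n^3 + 15*k*n^2 + 6*n^3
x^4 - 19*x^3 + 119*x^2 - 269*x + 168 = (x - 8)*(x - 7)*(x - 3)*(x - 1)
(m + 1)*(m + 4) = m^2 + 5*m + 4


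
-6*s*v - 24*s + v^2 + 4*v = (-6*s + v)*(v + 4)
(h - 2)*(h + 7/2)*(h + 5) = h^3 + 13*h^2/2 + h/2 - 35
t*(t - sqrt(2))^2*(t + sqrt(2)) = t^4 - sqrt(2)*t^3 - 2*t^2 + 2*sqrt(2)*t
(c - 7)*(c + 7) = c^2 - 49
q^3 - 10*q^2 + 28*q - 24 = (q - 6)*(q - 2)^2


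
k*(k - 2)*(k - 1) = k^3 - 3*k^2 + 2*k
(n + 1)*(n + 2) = n^2 + 3*n + 2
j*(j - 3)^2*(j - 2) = j^4 - 8*j^3 + 21*j^2 - 18*j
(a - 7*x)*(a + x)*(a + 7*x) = a^3 + a^2*x - 49*a*x^2 - 49*x^3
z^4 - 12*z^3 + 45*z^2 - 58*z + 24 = (z - 6)*(z - 4)*(z - 1)^2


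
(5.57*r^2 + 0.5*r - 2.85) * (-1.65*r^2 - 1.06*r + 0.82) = -9.1905*r^4 - 6.7292*r^3 + 8.7399*r^2 + 3.431*r - 2.337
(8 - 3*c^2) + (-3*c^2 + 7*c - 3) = -6*c^2 + 7*c + 5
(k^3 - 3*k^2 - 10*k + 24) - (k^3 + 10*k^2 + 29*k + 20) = -13*k^2 - 39*k + 4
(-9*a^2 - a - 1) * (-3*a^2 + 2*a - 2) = 27*a^4 - 15*a^3 + 19*a^2 + 2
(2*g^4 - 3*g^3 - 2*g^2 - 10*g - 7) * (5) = 10*g^4 - 15*g^3 - 10*g^2 - 50*g - 35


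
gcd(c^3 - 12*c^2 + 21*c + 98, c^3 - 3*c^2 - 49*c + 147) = c - 7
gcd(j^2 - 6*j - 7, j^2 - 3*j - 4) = j + 1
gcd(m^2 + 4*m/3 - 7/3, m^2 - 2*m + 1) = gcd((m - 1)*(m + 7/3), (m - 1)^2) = m - 1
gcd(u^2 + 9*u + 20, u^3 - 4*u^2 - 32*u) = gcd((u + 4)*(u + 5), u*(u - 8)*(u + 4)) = u + 4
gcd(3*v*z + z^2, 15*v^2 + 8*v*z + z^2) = 3*v + z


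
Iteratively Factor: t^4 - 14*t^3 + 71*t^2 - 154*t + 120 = (t - 4)*(t^3 - 10*t^2 + 31*t - 30) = (t - 5)*(t - 4)*(t^2 - 5*t + 6) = (t - 5)*(t - 4)*(t - 3)*(t - 2)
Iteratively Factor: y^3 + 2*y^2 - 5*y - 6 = (y + 3)*(y^2 - y - 2) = (y + 1)*(y + 3)*(y - 2)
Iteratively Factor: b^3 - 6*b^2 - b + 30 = (b - 5)*(b^2 - b - 6) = (b - 5)*(b - 3)*(b + 2)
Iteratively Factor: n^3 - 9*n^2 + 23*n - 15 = (n - 5)*(n^2 - 4*n + 3) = (n - 5)*(n - 1)*(n - 3)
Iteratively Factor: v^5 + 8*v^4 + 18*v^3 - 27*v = (v + 3)*(v^4 + 5*v^3 + 3*v^2 - 9*v) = (v + 3)^2*(v^3 + 2*v^2 - 3*v) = (v + 3)^3*(v^2 - v) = v*(v + 3)^3*(v - 1)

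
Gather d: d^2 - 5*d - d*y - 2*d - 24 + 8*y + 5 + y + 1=d^2 + d*(-y - 7) + 9*y - 18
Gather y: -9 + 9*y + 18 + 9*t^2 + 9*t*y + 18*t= 9*t^2 + 18*t + y*(9*t + 9) + 9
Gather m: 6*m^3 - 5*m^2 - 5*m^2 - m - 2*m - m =6*m^3 - 10*m^2 - 4*m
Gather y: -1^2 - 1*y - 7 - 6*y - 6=-7*y - 14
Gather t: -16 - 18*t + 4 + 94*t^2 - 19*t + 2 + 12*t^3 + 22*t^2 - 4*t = 12*t^3 + 116*t^2 - 41*t - 10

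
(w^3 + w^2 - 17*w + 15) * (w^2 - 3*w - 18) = w^5 - 2*w^4 - 38*w^3 + 48*w^2 + 261*w - 270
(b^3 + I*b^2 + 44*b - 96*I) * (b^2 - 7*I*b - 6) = b^5 - 6*I*b^4 + 45*b^3 - 410*I*b^2 - 936*b + 576*I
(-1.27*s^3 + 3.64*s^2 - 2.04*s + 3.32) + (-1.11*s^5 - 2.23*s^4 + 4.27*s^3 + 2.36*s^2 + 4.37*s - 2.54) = -1.11*s^5 - 2.23*s^4 + 3.0*s^3 + 6.0*s^2 + 2.33*s + 0.78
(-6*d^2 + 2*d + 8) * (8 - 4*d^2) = 24*d^4 - 8*d^3 - 80*d^2 + 16*d + 64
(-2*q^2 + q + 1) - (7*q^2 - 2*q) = -9*q^2 + 3*q + 1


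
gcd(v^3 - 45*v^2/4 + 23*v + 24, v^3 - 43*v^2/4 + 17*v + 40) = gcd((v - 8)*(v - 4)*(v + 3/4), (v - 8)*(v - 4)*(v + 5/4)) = v^2 - 12*v + 32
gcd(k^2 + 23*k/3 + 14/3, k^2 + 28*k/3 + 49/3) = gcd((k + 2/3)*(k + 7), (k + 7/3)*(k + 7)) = k + 7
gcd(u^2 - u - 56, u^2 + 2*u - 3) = 1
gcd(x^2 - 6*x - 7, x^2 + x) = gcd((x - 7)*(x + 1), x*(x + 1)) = x + 1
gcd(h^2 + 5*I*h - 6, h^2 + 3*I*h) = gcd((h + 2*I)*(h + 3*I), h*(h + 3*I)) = h + 3*I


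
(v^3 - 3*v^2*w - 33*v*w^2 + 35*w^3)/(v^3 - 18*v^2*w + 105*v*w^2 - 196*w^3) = (v^2 + 4*v*w - 5*w^2)/(v^2 - 11*v*w + 28*w^2)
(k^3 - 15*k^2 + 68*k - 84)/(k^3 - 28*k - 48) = (k^2 - 9*k + 14)/(k^2 + 6*k + 8)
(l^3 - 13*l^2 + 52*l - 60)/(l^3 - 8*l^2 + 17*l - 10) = (l - 6)/(l - 1)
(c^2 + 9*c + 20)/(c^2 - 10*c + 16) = (c^2 + 9*c + 20)/(c^2 - 10*c + 16)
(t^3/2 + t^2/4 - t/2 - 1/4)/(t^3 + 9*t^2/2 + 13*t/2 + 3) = (2*t^2 - t - 1)/(2*(2*t^2 + 7*t + 6))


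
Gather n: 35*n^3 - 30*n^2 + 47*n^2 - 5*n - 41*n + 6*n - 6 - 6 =35*n^3 + 17*n^2 - 40*n - 12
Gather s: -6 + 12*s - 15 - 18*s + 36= 15 - 6*s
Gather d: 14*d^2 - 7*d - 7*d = 14*d^2 - 14*d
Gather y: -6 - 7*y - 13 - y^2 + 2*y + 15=-y^2 - 5*y - 4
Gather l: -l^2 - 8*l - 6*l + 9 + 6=-l^2 - 14*l + 15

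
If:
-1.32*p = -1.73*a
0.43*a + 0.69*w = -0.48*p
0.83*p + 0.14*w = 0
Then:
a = 0.00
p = 0.00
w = 0.00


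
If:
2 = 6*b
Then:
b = 1/3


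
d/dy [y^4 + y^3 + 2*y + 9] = 4*y^3 + 3*y^2 + 2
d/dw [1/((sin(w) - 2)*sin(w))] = 2*(1 - sin(w))*cos(w)/((sin(w) - 2)^2*sin(w)^2)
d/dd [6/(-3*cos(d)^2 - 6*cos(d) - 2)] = -36*(cos(d) + 1)*sin(d)/(3*cos(d)^2 + 6*cos(d) + 2)^2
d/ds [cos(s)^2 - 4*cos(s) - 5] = 2*(2 - cos(s))*sin(s)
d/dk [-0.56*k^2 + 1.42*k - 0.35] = 1.42 - 1.12*k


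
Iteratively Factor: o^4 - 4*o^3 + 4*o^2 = (o - 2)*(o^3 - 2*o^2) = o*(o - 2)*(o^2 - 2*o) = o^2*(o - 2)*(o - 2)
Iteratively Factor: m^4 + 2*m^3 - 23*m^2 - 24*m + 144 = (m + 4)*(m^3 - 2*m^2 - 15*m + 36) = (m + 4)^2*(m^2 - 6*m + 9) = (m - 3)*(m + 4)^2*(m - 3)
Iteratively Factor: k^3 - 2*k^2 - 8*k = (k)*(k^2 - 2*k - 8) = k*(k + 2)*(k - 4)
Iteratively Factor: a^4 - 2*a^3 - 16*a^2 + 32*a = (a)*(a^3 - 2*a^2 - 16*a + 32) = a*(a + 4)*(a^2 - 6*a + 8) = a*(a - 4)*(a + 4)*(a - 2)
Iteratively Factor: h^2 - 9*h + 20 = (h - 4)*(h - 5)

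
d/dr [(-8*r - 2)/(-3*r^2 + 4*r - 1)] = 4*(-6*r^2 - 3*r + 4)/(9*r^4 - 24*r^3 + 22*r^2 - 8*r + 1)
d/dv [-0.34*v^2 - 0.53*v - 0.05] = -0.68*v - 0.53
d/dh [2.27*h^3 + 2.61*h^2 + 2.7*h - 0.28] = 6.81*h^2 + 5.22*h + 2.7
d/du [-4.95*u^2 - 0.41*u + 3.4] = -9.9*u - 0.41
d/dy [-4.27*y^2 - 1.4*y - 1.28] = -8.54*y - 1.4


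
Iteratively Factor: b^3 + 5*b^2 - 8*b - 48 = (b + 4)*(b^2 + b - 12) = (b + 4)^2*(b - 3)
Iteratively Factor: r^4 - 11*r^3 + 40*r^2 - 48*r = (r)*(r^3 - 11*r^2 + 40*r - 48) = r*(r - 3)*(r^2 - 8*r + 16) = r*(r - 4)*(r - 3)*(r - 4)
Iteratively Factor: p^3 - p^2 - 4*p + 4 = (p - 1)*(p^2 - 4) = (p - 2)*(p - 1)*(p + 2)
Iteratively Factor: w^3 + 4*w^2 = (w + 4)*(w^2) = w*(w + 4)*(w)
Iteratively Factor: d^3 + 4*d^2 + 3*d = (d)*(d^2 + 4*d + 3) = d*(d + 3)*(d + 1)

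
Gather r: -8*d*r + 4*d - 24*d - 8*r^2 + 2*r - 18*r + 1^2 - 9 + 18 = -20*d - 8*r^2 + r*(-8*d - 16) + 10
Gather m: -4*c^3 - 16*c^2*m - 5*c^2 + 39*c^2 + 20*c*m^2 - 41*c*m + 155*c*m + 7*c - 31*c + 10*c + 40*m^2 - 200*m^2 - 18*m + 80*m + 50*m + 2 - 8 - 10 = -4*c^3 + 34*c^2 - 14*c + m^2*(20*c - 160) + m*(-16*c^2 + 114*c + 112) - 16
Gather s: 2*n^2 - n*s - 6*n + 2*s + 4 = 2*n^2 - 6*n + s*(2 - n) + 4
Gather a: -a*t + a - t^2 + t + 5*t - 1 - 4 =a*(1 - t) - t^2 + 6*t - 5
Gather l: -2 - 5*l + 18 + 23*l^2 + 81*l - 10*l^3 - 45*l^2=-10*l^3 - 22*l^2 + 76*l + 16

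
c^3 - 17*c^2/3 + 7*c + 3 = (c - 3)^2*(c + 1/3)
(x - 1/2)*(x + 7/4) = x^2 + 5*x/4 - 7/8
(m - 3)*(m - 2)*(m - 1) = m^3 - 6*m^2 + 11*m - 6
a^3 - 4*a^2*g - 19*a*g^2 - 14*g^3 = (a - 7*g)*(a + g)*(a + 2*g)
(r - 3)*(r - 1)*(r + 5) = r^3 + r^2 - 17*r + 15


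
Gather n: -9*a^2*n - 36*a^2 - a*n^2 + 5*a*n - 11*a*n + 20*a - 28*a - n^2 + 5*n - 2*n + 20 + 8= -36*a^2 - 8*a + n^2*(-a - 1) + n*(-9*a^2 - 6*a + 3) + 28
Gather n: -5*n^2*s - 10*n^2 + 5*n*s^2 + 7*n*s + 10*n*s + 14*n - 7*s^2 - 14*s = n^2*(-5*s - 10) + n*(5*s^2 + 17*s + 14) - 7*s^2 - 14*s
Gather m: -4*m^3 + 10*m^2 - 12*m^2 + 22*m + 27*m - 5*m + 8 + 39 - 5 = -4*m^3 - 2*m^2 + 44*m + 42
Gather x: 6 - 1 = 5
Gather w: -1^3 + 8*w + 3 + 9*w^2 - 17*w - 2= 9*w^2 - 9*w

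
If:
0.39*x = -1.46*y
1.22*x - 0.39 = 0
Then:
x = 0.32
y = -0.09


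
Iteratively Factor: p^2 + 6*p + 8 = (p + 4)*(p + 2)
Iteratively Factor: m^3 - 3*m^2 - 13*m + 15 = (m - 1)*(m^2 - 2*m - 15) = (m - 1)*(m + 3)*(m - 5)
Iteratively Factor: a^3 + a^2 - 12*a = (a - 3)*(a^2 + 4*a) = a*(a - 3)*(a + 4)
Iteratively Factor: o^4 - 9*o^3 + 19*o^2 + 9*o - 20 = (o - 5)*(o^3 - 4*o^2 - o + 4) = (o - 5)*(o + 1)*(o^2 - 5*o + 4) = (o - 5)*(o - 4)*(o + 1)*(o - 1)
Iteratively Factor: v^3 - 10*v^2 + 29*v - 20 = (v - 5)*(v^2 - 5*v + 4) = (v - 5)*(v - 1)*(v - 4)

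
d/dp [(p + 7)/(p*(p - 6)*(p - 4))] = (-2*p^3 - 11*p^2 + 140*p - 168)/(p^2*(p^4 - 20*p^3 + 148*p^2 - 480*p + 576))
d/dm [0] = 0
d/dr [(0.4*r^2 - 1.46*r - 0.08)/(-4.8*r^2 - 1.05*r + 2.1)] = (-7.428*r^2 + 0.912*r - 3.15)/(23.04*r^4 + 10.08*r^3 - 19.0575*r^2 - 4.41*r + 4.41)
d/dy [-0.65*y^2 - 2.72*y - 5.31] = -1.3*y - 2.72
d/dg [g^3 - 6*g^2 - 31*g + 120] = 3*g^2 - 12*g - 31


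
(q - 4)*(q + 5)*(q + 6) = q^3 + 7*q^2 - 14*q - 120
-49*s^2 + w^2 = (-7*s + w)*(7*s + w)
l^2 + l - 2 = (l - 1)*(l + 2)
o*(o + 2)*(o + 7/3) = o^3 + 13*o^2/3 + 14*o/3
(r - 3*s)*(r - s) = r^2 - 4*r*s + 3*s^2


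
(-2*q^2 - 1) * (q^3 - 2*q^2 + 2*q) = -2*q^5 + 4*q^4 - 5*q^3 + 2*q^2 - 2*q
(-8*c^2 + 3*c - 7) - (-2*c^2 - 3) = -6*c^2 + 3*c - 4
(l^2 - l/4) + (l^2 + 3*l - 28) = 2*l^2 + 11*l/4 - 28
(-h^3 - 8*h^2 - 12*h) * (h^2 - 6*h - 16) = -h^5 - 2*h^4 + 52*h^3 + 200*h^2 + 192*h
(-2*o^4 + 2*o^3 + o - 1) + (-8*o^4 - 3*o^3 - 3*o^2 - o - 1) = -10*o^4 - o^3 - 3*o^2 - 2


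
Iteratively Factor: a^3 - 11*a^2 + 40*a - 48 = (a - 4)*(a^2 - 7*a + 12) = (a - 4)^2*(a - 3)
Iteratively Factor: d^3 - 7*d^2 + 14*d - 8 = (d - 2)*(d^2 - 5*d + 4) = (d - 2)*(d - 1)*(d - 4)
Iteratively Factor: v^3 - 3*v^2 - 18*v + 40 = (v - 5)*(v^2 + 2*v - 8) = (v - 5)*(v - 2)*(v + 4)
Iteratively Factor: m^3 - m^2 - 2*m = (m)*(m^2 - m - 2) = m*(m - 2)*(m + 1)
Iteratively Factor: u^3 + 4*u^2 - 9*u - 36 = (u + 3)*(u^2 + u - 12) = (u + 3)*(u + 4)*(u - 3)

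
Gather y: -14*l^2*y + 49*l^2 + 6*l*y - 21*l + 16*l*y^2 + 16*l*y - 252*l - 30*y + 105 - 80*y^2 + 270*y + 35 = 49*l^2 - 273*l + y^2*(16*l - 80) + y*(-14*l^2 + 22*l + 240) + 140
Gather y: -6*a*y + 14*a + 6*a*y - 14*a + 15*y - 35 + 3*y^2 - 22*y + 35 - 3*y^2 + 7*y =0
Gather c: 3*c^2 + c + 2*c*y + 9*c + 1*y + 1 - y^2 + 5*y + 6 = 3*c^2 + c*(2*y + 10) - y^2 + 6*y + 7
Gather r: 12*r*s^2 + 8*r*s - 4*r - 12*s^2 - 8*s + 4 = r*(12*s^2 + 8*s - 4) - 12*s^2 - 8*s + 4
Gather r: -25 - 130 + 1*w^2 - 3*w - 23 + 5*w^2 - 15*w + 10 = 6*w^2 - 18*w - 168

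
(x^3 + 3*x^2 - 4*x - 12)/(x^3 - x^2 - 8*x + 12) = (x + 2)/(x - 2)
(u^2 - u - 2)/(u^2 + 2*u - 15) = (u^2 - u - 2)/(u^2 + 2*u - 15)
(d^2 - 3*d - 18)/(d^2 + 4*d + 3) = (d - 6)/(d + 1)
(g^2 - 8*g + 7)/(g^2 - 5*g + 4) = (g - 7)/(g - 4)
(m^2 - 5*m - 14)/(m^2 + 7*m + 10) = (m - 7)/(m + 5)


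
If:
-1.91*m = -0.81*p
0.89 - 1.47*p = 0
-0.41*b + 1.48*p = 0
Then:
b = 2.19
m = 0.26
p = 0.61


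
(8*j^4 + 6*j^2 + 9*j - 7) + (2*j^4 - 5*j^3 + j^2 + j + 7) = 10*j^4 - 5*j^3 + 7*j^2 + 10*j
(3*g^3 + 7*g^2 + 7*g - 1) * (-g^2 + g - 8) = -3*g^5 - 4*g^4 - 24*g^3 - 48*g^2 - 57*g + 8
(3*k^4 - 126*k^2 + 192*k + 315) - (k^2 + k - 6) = 3*k^4 - 127*k^2 + 191*k + 321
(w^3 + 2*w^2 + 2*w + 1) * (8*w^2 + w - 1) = 8*w^5 + 17*w^4 + 17*w^3 + 8*w^2 - w - 1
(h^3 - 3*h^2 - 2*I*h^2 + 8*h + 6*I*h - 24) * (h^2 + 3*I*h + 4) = h^5 - 3*h^4 + I*h^4 + 18*h^3 - 3*I*h^3 - 54*h^2 + 16*I*h^2 + 32*h - 48*I*h - 96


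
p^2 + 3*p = p*(p + 3)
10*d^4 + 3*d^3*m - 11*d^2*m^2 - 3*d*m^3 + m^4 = (-5*d + m)*(-d + m)*(d + m)*(2*d + m)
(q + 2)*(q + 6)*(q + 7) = q^3 + 15*q^2 + 68*q + 84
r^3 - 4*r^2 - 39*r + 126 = (r - 7)*(r - 3)*(r + 6)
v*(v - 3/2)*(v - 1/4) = v^3 - 7*v^2/4 + 3*v/8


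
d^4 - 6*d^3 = d^3*(d - 6)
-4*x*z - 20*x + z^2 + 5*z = (-4*x + z)*(z + 5)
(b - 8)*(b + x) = b^2 + b*x - 8*b - 8*x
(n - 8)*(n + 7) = n^2 - n - 56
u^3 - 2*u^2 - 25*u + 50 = (u - 5)*(u - 2)*(u + 5)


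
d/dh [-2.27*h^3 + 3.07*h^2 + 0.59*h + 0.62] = -6.81*h^2 + 6.14*h + 0.59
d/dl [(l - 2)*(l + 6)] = 2*l + 4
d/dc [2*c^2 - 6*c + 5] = 4*c - 6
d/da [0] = 0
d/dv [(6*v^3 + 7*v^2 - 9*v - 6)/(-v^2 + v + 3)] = (-6*v^4 + 12*v^3 + 52*v^2 + 30*v - 21)/(v^4 - 2*v^3 - 5*v^2 + 6*v + 9)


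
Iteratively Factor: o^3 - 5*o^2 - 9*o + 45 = (o + 3)*(o^2 - 8*o + 15) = (o - 3)*(o + 3)*(o - 5)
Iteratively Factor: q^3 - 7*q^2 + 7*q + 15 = (q - 3)*(q^2 - 4*q - 5) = (q - 3)*(q + 1)*(q - 5)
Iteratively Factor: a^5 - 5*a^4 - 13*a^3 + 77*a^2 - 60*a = (a - 1)*(a^4 - 4*a^3 - 17*a^2 + 60*a) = (a - 3)*(a - 1)*(a^3 - a^2 - 20*a) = (a - 3)*(a - 1)*(a + 4)*(a^2 - 5*a) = (a - 5)*(a - 3)*(a - 1)*(a + 4)*(a)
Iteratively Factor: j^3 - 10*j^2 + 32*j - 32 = (j - 4)*(j^2 - 6*j + 8) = (j - 4)*(j - 2)*(j - 4)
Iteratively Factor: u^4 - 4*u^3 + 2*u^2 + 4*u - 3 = (u - 3)*(u^3 - u^2 - u + 1) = (u - 3)*(u - 1)*(u^2 - 1) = (u - 3)*(u - 1)^2*(u + 1)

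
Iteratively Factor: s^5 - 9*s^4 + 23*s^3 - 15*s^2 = (s)*(s^4 - 9*s^3 + 23*s^2 - 15*s) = s*(s - 5)*(s^3 - 4*s^2 + 3*s) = s*(s - 5)*(s - 3)*(s^2 - s) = s^2*(s - 5)*(s - 3)*(s - 1)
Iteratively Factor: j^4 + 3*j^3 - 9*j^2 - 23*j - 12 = (j + 1)*(j^3 + 2*j^2 - 11*j - 12) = (j + 1)*(j + 4)*(j^2 - 2*j - 3) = (j + 1)^2*(j + 4)*(j - 3)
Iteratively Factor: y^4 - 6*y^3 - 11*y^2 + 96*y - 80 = (y + 4)*(y^3 - 10*y^2 + 29*y - 20) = (y - 4)*(y + 4)*(y^2 - 6*y + 5) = (y - 5)*(y - 4)*(y + 4)*(y - 1)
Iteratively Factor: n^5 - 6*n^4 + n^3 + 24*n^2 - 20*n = (n)*(n^4 - 6*n^3 + n^2 + 24*n - 20) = n*(n - 5)*(n^3 - n^2 - 4*n + 4) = n*(n - 5)*(n - 2)*(n^2 + n - 2) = n*(n - 5)*(n - 2)*(n - 1)*(n + 2)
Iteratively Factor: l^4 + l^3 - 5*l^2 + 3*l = (l - 1)*(l^3 + 2*l^2 - 3*l) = l*(l - 1)*(l^2 + 2*l - 3) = l*(l - 1)^2*(l + 3)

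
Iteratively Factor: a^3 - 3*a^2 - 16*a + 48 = (a - 4)*(a^2 + a - 12) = (a - 4)*(a - 3)*(a + 4)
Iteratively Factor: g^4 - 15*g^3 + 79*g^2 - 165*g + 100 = (g - 5)*(g^3 - 10*g^2 + 29*g - 20) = (g - 5)*(g - 1)*(g^2 - 9*g + 20) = (g - 5)^2*(g - 1)*(g - 4)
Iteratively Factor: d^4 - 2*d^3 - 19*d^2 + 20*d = (d)*(d^3 - 2*d^2 - 19*d + 20) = d*(d - 5)*(d^2 + 3*d - 4) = d*(d - 5)*(d - 1)*(d + 4)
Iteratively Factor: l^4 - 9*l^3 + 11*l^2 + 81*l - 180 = (l - 5)*(l^3 - 4*l^2 - 9*l + 36) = (l - 5)*(l - 4)*(l^2 - 9) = (l - 5)*(l - 4)*(l - 3)*(l + 3)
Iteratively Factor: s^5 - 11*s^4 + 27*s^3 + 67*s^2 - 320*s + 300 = (s - 5)*(s^4 - 6*s^3 - 3*s^2 + 52*s - 60) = (s - 5)^2*(s^3 - s^2 - 8*s + 12) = (s - 5)^2*(s - 2)*(s^2 + s - 6) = (s - 5)^2*(s - 2)^2*(s + 3)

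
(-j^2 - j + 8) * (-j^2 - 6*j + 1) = j^4 + 7*j^3 - 3*j^2 - 49*j + 8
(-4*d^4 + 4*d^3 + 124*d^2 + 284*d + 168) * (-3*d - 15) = 12*d^5 + 48*d^4 - 432*d^3 - 2712*d^2 - 4764*d - 2520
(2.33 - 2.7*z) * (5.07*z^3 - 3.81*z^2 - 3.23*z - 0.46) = -13.689*z^4 + 22.1001*z^3 - 0.1563*z^2 - 6.2839*z - 1.0718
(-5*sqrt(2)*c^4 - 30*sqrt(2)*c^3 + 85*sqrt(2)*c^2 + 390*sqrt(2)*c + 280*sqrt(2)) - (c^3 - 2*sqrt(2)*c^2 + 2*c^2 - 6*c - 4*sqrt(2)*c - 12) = -5*sqrt(2)*c^4 - 30*sqrt(2)*c^3 - c^3 - 2*c^2 + 87*sqrt(2)*c^2 + 6*c + 394*sqrt(2)*c + 12 + 280*sqrt(2)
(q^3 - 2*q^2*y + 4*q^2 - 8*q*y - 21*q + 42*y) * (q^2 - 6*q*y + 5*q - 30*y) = q^5 - 8*q^4*y + 9*q^4 + 12*q^3*y^2 - 72*q^3*y - q^3 + 108*q^2*y^2 + 8*q^2*y - 105*q^2 - 12*q*y^2 + 840*q*y - 1260*y^2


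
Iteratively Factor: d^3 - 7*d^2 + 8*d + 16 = (d + 1)*(d^2 - 8*d + 16) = (d - 4)*(d + 1)*(d - 4)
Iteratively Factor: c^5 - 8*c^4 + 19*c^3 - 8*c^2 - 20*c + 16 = (c - 1)*(c^4 - 7*c^3 + 12*c^2 + 4*c - 16) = (c - 4)*(c - 1)*(c^3 - 3*c^2 + 4) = (c - 4)*(c - 2)*(c - 1)*(c^2 - c - 2) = (c - 4)*(c - 2)^2*(c - 1)*(c + 1)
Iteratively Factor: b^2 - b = (b)*(b - 1)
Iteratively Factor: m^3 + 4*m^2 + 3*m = (m + 3)*(m^2 + m) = m*(m + 3)*(m + 1)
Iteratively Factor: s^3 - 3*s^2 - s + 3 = (s - 1)*(s^2 - 2*s - 3) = (s - 3)*(s - 1)*(s + 1)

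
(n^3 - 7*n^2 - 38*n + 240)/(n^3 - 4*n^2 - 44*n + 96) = (n - 5)/(n - 2)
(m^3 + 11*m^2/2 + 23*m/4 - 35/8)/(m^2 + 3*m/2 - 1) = (m^2 + 6*m + 35/4)/(m + 2)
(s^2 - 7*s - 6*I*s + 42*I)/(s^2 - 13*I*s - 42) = (s - 7)/(s - 7*I)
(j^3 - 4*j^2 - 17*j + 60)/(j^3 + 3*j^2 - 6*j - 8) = (j^2 - 8*j + 15)/(j^2 - j - 2)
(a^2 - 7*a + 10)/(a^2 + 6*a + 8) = (a^2 - 7*a + 10)/(a^2 + 6*a + 8)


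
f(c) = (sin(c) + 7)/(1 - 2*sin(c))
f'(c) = cos(c)/(1 - 2*sin(c)) + 2*(sin(c) + 7)*cos(c)/(1 - 2*sin(c))^2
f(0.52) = 1201.48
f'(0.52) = 334341.05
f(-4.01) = -14.74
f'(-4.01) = -34.95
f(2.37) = -19.51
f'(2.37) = -69.07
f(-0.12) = 5.55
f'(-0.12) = 9.69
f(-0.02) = 6.71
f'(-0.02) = 13.87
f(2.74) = 33.87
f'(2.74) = -289.91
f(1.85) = -8.63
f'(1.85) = -4.86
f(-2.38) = 2.65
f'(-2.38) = -1.92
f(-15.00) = 2.76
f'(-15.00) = -2.15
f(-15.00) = 2.76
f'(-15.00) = -2.15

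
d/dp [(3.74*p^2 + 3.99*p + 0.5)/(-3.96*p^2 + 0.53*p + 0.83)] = (17.7826*p^2 + 10.1684*p + 3.0467)/(15.6816*p^4 - 4.1976*p^3 - 6.2927*p^2 + 0.8798*p + 0.6889)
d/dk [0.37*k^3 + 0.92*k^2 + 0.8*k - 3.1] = 1.11*k^2 + 1.84*k + 0.8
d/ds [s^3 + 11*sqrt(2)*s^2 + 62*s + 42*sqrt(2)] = 3*s^2 + 22*sqrt(2)*s + 62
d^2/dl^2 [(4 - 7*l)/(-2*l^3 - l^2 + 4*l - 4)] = 2*(4*(7*l - 4)*(3*l^2 + l - 2)^2 + (-42*l^2 - 14*l - (6*l + 1)*(7*l - 4) + 28)*(2*l^3 + l^2 - 4*l + 4))/(2*l^3 + l^2 - 4*l + 4)^3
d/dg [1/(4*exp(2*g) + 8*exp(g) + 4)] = -(exp(g) + 1)*exp(g)/(2*(exp(2*g) + 2*exp(g) + 1)^2)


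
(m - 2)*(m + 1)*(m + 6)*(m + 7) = m^4 + 12*m^3 + 27*m^2 - 68*m - 84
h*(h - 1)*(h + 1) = h^3 - h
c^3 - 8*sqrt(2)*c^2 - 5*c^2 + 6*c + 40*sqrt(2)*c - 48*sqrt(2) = (c - 3)*(c - 2)*(c - 8*sqrt(2))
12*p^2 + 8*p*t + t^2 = (2*p + t)*(6*p + t)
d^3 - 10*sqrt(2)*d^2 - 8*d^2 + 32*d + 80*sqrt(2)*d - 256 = (d - 8)*(d - 8*sqrt(2))*(d - 2*sqrt(2))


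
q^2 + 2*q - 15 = (q - 3)*(q + 5)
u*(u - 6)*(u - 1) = u^3 - 7*u^2 + 6*u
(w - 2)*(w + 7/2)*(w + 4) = w^3 + 11*w^2/2 - w - 28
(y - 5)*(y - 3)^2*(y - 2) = y^4 - 13*y^3 + 61*y^2 - 123*y + 90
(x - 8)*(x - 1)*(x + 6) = x^3 - 3*x^2 - 46*x + 48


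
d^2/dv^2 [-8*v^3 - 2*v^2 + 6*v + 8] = -48*v - 4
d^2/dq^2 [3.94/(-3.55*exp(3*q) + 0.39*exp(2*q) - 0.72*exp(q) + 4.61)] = (-3.94*(10.65*exp(2*q) - 0.78*exp(q) + 0.72)*(21.3*exp(2*q) - 1.56*exp(q) + 1.44)*exp(q) + (125.883*exp(2*q) - 6.1464*exp(q) + 2.8368)*(3.55*exp(3*q) - 0.39*exp(2*q) + 0.72*exp(q) - 4.61))*exp(q)/(3.55*exp(3*q) - 0.39*exp(2*q) + 0.72*exp(q) - 4.61)^3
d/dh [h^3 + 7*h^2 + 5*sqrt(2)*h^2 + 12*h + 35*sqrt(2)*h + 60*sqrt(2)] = 3*h^2 + 14*h + 10*sqrt(2)*h + 12 + 35*sqrt(2)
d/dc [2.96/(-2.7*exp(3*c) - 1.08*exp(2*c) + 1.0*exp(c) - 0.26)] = (23.976*exp(2*c) + 6.3936*exp(c) - 2.96)*exp(c)/(2.7*exp(3*c) + 1.08*exp(2*c) - 1.0*exp(c) + 0.26)^2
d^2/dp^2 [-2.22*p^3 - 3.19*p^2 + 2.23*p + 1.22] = -13.32*p - 6.38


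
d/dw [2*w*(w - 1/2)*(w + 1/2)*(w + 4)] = 8*w^3 + 24*w^2 - w - 2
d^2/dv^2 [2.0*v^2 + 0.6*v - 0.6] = 4.00000000000000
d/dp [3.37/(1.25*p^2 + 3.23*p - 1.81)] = (-8.425*p - 10.8851)/(1.25*p^2 + 3.23*p - 1.81)^2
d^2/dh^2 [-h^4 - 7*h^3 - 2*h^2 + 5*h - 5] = -12*h^2 - 42*h - 4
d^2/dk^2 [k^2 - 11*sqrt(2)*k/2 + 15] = 2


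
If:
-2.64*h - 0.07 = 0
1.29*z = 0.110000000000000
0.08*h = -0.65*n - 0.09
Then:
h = -0.03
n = -0.14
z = 0.09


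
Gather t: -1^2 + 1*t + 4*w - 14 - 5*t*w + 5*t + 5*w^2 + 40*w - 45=t*(6 - 5*w) + 5*w^2 + 44*w - 60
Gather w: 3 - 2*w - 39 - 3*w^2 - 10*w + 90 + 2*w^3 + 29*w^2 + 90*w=2*w^3 + 26*w^2 + 78*w + 54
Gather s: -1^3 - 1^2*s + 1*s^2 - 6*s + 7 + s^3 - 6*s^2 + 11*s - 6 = s^3 - 5*s^2 + 4*s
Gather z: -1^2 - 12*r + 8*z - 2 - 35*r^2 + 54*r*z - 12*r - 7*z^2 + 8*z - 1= -35*r^2 - 24*r - 7*z^2 + z*(54*r + 16) - 4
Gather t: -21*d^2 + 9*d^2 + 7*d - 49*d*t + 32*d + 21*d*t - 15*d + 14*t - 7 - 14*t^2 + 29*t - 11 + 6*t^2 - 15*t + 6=-12*d^2 + 24*d - 8*t^2 + t*(28 - 28*d) - 12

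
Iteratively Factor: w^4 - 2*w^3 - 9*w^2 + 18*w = (w - 3)*(w^3 + w^2 - 6*w) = (w - 3)*(w - 2)*(w^2 + 3*w) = (w - 3)*(w - 2)*(w + 3)*(w)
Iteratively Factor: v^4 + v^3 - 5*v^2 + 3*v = (v)*(v^3 + v^2 - 5*v + 3) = v*(v - 1)*(v^2 + 2*v - 3) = v*(v - 1)*(v + 3)*(v - 1)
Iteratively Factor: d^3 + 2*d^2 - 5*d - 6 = (d + 1)*(d^2 + d - 6) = (d - 2)*(d + 1)*(d + 3)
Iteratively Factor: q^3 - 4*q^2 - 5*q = (q + 1)*(q^2 - 5*q) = q*(q + 1)*(q - 5)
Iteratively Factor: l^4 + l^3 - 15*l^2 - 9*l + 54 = (l + 3)*(l^3 - 2*l^2 - 9*l + 18) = (l - 3)*(l + 3)*(l^2 + l - 6) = (l - 3)*(l - 2)*(l + 3)*(l + 3)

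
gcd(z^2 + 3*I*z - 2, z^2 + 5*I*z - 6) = z + 2*I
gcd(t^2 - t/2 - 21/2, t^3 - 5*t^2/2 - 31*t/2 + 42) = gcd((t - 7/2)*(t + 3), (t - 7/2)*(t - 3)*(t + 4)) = t - 7/2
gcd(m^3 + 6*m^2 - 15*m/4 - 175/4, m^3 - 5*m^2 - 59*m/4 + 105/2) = m^2 + m - 35/4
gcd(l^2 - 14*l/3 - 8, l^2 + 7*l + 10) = 1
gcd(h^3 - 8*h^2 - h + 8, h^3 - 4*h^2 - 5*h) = h + 1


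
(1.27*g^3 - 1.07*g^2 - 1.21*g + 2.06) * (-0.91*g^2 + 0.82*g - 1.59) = -1.1557*g^5 + 2.0151*g^4 - 1.7956*g^3 - 1.1655*g^2 + 3.6131*g - 3.2754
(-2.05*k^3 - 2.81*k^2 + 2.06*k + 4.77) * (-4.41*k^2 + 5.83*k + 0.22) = 9.0405*k^5 + 0.440600000000002*k^4 - 25.9179*k^3 - 9.6441*k^2 + 28.2623*k + 1.0494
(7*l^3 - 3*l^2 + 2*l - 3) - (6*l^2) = 7*l^3 - 9*l^2 + 2*l - 3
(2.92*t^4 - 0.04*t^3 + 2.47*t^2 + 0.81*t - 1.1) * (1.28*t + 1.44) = 3.7376*t^5 + 4.1536*t^4 + 3.104*t^3 + 4.5936*t^2 - 0.2416*t - 1.584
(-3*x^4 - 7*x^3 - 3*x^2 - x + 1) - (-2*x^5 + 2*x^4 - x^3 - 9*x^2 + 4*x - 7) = 2*x^5 - 5*x^4 - 6*x^3 + 6*x^2 - 5*x + 8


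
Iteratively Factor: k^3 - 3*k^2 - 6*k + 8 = (k - 4)*(k^2 + k - 2) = (k - 4)*(k + 2)*(k - 1)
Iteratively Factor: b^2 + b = (b + 1)*(b)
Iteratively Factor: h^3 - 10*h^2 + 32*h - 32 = (h - 4)*(h^2 - 6*h + 8) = (h - 4)^2*(h - 2)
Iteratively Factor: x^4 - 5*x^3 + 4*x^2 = (x)*(x^3 - 5*x^2 + 4*x) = x*(x - 1)*(x^2 - 4*x) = x^2*(x - 1)*(x - 4)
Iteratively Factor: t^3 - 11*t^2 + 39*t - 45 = (t - 5)*(t^2 - 6*t + 9) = (t - 5)*(t - 3)*(t - 3)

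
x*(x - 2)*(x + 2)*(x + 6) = x^4 + 6*x^3 - 4*x^2 - 24*x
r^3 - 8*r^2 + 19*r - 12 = (r - 4)*(r - 3)*(r - 1)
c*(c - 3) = c^2 - 3*c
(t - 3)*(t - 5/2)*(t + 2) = t^3 - 7*t^2/2 - 7*t/2 + 15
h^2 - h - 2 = (h - 2)*(h + 1)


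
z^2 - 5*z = z*(z - 5)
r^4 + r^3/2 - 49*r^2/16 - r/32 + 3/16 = (r - 3/2)*(r - 1/4)*(r + 1/4)*(r + 2)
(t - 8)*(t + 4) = t^2 - 4*t - 32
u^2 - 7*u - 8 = (u - 8)*(u + 1)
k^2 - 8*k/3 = k*(k - 8/3)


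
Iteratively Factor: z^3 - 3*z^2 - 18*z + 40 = (z + 4)*(z^2 - 7*z + 10) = (z - 2)*(z + 4)*(z - 5)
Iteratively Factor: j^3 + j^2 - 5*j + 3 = (j - 1)*(j^2 + 2*j - 3) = (j - 1)*(j + 3)*(j - 1)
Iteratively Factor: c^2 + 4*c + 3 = (c + 3)*(c + 1)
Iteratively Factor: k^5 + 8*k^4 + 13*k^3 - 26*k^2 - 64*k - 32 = (k - 2)*(k^4 + 10*k^3 + 33*k^2 + 40*k + 16) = (k - 2)*(k + 4)*(k^3 + 6*k^2 + 9*k + 4) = (k - 2)*(k + 1)*(k + 4)*(k^2 + 5*k + 4) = (k - 2)*(k + 1)*(k + 4)^2*(k + 1)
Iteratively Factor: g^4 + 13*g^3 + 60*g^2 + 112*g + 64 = (g + 4)*(g^3 + 9*g^2 + 24*g + 16) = (g + 4)^2*(g^2 + 5*g + 4) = (g + 1)*(g + 4)^2*(g + 4)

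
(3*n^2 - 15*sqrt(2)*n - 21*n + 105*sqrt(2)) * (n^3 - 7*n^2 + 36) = 3*n^5 - 42*n^4 - 15*sqrt(2)*n^4 + 147*n^3 + 210*sqrt(2)*n^3 - 735*sqrt(2)*n^2 + 108*n^2 - 540*sqrt(2)*n - 756*n + 3780*sqrt(2)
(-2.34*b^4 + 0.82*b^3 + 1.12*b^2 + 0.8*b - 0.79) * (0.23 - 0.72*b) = 1.6848*b^5 - 1.1286*b^4 - 0.6178*b^3 - 0.3184*b^2 + 0.7528*b - 0.1817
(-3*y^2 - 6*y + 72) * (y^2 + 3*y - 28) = -3*y^4 - 15*y^3 + 138*y^2 + 384*y - 2016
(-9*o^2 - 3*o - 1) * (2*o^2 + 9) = -18*o^4 - 6*o^3 - 83*o^2 - 27*o - 9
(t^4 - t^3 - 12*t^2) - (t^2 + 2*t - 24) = t^4 - t^3 - 13*t^2 - 2*t + 24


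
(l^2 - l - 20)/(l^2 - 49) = (l^2 - l - 20)/(l^2 - 49)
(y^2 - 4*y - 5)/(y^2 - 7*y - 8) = (y - 5)/(y - 8)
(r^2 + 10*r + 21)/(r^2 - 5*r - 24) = (r + 7)/(r - 8)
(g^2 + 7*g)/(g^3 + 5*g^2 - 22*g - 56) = g/(g^2 - 2*g - 8)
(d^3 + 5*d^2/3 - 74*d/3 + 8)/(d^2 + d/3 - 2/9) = 3*(d^2 + 2*d - 24)/(3*d + 2)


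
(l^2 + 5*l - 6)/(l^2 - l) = (l + 6)/l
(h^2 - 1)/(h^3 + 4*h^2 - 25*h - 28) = (h - 1)/(h^2 + 3*h - 28)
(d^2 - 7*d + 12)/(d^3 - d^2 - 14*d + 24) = (d - 4)/(d^2 + 2*d - 8)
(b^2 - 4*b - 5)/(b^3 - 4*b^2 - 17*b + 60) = (b + 1)/(b^2 + b - 12)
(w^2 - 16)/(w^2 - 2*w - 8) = (w + 4)/(w + 2)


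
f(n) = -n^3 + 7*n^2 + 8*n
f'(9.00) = -109.00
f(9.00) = -90.00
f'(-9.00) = -361.00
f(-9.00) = 1224.00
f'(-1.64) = -23.03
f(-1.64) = 10.12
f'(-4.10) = -99.83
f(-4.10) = 153.79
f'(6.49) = -27.50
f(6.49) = 73.40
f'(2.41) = 24.32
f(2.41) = 45.94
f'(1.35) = 21.43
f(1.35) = 21.10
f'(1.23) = 20.68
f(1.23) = 18.57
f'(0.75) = 16.81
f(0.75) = 9.52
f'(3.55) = 19.89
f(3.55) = 71.88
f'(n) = -3*n^2 + 14*n + 8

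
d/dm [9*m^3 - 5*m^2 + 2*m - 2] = 27*m^2 - 10*m + 2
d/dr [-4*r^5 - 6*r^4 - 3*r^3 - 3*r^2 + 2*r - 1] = -20*r^4 - 24*r^3 - 9*r^2 - 6*r + 2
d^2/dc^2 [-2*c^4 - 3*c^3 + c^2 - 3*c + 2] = -24*c^2 - 18*c + 2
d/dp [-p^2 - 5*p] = -2*p - 5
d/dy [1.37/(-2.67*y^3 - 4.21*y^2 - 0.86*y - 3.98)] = (10.9737*y^2 + 11.5354*y + 1.1782)/(2.67*y^3 + 4.21*y^2 + 0.86*y + 3.98)^2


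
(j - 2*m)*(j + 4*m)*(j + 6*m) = j^3 + 8*j^2*m + 4*j*m^2 - 48*m^3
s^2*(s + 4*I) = s^3 + 4*I*s^2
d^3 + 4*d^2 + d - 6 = (d - 1)*(d + 2)*(d + 3)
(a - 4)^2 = a^2 - 8*a + 16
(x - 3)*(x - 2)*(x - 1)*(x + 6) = x^4 - 25*x^2 + 60*x - 36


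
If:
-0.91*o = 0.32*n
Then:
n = -2.84375*o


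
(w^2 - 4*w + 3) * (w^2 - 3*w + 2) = w^4 - 7*w^3 + 17*w^2 - 17*w + 6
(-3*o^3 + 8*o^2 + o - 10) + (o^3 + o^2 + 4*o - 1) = -2*o^3 + 9*o^2 + 5*o - 11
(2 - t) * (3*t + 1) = -3*t^2 + 5*t + 2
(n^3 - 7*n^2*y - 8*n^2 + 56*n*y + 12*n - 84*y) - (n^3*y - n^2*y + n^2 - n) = -n^3*y + n^3 - 6*n^2*y - 9*n^2 + 56*n*y + 13*n - 84*y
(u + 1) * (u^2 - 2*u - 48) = u^3 - u^2 - 50*u - 48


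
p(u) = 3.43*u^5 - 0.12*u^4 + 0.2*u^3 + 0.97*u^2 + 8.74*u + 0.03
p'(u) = 17.15*u^4 - 0.48*u^3 + 0.6*u^2 + 1.94*u + 8.74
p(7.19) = 65774.72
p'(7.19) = 45708.44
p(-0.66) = -5.83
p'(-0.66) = 11.11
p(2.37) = 281.54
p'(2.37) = 551.39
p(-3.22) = -1224.97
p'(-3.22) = 1868.43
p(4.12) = 4103.66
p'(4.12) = 4934.78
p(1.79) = 81.73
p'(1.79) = 187.45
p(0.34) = 3.14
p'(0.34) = 9.68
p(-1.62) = -51.53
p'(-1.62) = 127.33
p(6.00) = 26646.75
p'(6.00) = 22164.70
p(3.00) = 864.15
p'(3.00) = 1396.15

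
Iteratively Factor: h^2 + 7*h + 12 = (h + 4)*(h + 3)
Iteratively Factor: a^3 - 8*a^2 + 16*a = (a - 4)*(a^2 - 4*a) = a*(a - 4)*(a - 4)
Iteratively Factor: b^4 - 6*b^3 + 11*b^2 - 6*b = (b - 3)*(b^3 - 3*b^2 + 2*b) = b*(b - 3)*(b^2 - 3*b + 2) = b*(b - 3)*(b - 1)*(b - 2)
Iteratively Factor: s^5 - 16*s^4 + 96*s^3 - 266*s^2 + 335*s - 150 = (s - 2)*(s^4 - 14*s^3 + 68*s^2 - 130*s + 75) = (s - 5)*(s - 2)*(s^3 - 9*s^2 + 23*s - 15) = (s - 5)*(s - 3)*(s - 2)*(s^2 - 6*s + 5) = (s - 5)^2*(s - 3)*(s - 2)*(s - 1)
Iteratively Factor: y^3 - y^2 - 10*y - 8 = (y + 2)*(y^2 - 3*y - 4) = (y - 4)*(y + 2)*(y + 1)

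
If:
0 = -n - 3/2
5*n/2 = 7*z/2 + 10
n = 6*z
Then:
No Solution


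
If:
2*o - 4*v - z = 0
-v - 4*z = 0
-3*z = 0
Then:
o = 0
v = 0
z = 0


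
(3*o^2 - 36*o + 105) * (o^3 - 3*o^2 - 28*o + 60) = 3*o^5 - 45*o^4 + 129*o^3 + 873*o^2 - 5100*o + 6300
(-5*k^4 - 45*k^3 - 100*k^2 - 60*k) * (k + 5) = -5*k^5 - 70*k^4 - 325*k^3 - 560*k^2 - 300*k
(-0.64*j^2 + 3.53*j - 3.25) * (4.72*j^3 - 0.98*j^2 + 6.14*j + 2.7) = -3.0208*j^5 + 17.2888*j^4 - 22.729*j^3 + 23.1312*j^2 - 10.424*j - 8.775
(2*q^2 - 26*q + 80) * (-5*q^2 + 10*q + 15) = -10*q^4 + 150*q^3 - 630*q^2 + 410*q + 1200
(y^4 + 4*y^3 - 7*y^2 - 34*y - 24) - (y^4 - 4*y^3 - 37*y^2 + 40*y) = 8*y^3 + 30*y^2 - 74*y - 24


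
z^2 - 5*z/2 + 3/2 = (z - 3/2)*(z - 1)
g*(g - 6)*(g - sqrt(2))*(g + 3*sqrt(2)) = g^4 - 6*g^3 + 2*sqrt(2)*g^3 - 12*sqrt(2)*g^2 - 6*g^2 + 36*g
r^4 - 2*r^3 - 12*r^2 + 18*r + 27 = (r - 3)^2*(r + 1)*(r + 3)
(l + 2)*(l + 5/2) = l^2 + 9*l/2 + 5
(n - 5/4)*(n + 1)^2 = n^3 + 3*n^2/4 - 3*n/2 - 5/4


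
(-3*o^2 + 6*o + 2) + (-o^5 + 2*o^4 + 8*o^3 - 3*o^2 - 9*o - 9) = -o^5 + 2*o^4 + 8*o^3 - 6*o^2 - 3*o - 7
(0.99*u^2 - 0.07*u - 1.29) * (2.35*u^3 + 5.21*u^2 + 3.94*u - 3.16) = 2.3265*u^5 + 4.9934*u^4 + 0.5044*u^3 - 10.1251*u^2 - 4.8614*u + 4.0764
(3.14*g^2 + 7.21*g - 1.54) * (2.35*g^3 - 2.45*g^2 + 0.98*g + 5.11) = 7.379*g^5 + 9.2505*g^4 - 18.2063*g^3 + 26.8842*g^2 + 35.3339*g - 7.8694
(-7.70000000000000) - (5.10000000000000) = -12.8000000000000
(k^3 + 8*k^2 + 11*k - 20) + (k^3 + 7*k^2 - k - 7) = 2*k^3 + 15*k^2 + 10*k - 27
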